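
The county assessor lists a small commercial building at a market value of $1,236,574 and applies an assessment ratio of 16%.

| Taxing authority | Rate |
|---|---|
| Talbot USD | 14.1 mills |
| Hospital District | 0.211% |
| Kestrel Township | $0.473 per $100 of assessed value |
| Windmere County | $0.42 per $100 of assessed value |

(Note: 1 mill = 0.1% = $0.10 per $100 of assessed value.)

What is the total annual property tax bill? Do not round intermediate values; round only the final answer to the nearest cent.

$4,974.00

Assessed value = $1,236,574 × 0.16 = $197,851.84
Talbot USD: $197,851.84 × 0.0141 = $2,789.710944
Hospital District: $197,851.84 × 0.00211 = $417.4673824
Kestrel Township: $197,851.84 × 0.00473 = $935.8392032
Windmere County: $197,851.84 × 0.0042 = $830.977728
Total = $4,973.9952576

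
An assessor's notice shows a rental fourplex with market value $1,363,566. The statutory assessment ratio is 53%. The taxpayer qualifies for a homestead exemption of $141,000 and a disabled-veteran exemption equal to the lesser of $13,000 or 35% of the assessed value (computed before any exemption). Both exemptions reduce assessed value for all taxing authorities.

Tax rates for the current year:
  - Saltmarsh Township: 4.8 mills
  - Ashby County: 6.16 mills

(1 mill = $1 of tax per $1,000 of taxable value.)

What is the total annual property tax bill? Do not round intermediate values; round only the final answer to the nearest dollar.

Assessed value = $1,363,566 × 0.53 = $722,689.98
Disabled-veteran exemption = min($13,000, 35% × $722,689.98) = min($13,000, $252,941.493) = $13,000 (dollar cap binds)
Taxable value = $722,689.98 − $141,000 − $13,000 = $568,689.98
Saltmarsh Township: $568,689.98 × 0.0048 = $2,729.711904
Ashby County: $568,689.98 × 0.00616 = $3,503.1302768
Total = $6,232.8421808

$6,233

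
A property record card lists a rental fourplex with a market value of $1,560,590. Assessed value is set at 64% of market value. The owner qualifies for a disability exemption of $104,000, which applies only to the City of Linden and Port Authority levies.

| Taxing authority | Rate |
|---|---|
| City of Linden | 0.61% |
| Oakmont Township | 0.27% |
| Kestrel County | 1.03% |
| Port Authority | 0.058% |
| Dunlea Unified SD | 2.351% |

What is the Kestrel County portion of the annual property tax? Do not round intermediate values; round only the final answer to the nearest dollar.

$10,287

Assessed value = $1,560,590 × 0.64 = $998,777.6
Kestrel County taxable value = $998,777.6 (exemption does not apply)
Kestrel County levy = $998,777.6 × 0.0103 = $10,287.40928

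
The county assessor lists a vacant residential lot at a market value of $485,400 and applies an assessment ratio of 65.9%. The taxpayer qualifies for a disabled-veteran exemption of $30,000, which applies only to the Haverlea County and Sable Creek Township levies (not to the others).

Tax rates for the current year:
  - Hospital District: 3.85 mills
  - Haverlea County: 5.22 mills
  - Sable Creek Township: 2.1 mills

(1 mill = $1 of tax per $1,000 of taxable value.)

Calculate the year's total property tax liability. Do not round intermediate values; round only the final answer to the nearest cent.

Assessed value = $485,400 × 0.659 = $319,878.6
Hospital District: $319,878.6 × 0.00385 = $1,231.53261
Haverlea County: ($319,878.6 − $30,000) × 0.00522 = $289,878.6 × 0.00522 = $1,513.166292
Sable Creek Township: ($319,878.6 − $30,000) × 0.0021 = $289,878.6 × 0.0021 = $608.74506
Total = $3,353.443962

$3,353.44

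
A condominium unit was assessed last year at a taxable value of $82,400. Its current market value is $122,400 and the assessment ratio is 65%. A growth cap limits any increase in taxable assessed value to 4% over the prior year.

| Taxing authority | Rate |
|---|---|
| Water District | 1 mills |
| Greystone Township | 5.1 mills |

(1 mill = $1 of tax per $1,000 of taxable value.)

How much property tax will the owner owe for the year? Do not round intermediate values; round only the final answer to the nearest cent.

Uncapped assessed value = $122,400 × 0.65 = $79,560
Cap limit = $82,400 × 1.04 = $85,696
Taxable assessed value = min($79,560, $85,696) = $79,560 (cap does not bind)
Water District: $79,560 × 0.001 = $79.56
Greystone Township: $79,560 × 0.0051 = $405.756
Total = $485.316

$485.32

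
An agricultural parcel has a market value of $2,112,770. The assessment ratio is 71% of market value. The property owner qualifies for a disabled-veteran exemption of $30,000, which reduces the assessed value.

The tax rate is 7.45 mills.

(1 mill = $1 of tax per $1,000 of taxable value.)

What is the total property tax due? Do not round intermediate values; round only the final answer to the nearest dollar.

Assessed value = $2,112,770 × 0.71 = $1,500,066.7
Taxable value = $1,500,066.7 − $30,000 = $1,470,066.7
Tax = $1,470,066.7 × 0.00745 = $10,951.996915

$10,952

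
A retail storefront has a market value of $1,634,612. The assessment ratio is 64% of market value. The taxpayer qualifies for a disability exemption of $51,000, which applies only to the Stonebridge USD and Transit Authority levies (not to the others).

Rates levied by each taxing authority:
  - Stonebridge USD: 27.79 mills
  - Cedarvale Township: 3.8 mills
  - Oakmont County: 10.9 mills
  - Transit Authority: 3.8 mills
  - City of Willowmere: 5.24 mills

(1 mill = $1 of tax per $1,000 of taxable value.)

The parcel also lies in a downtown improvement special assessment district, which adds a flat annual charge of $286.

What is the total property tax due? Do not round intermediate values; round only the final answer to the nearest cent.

Assessed value = $1,634,612 × 0.64 = $1,046,151.68
Stonebridge USD: ($1,046,151.68 − $51,000) × 0.02779 = $995,151.68 × 0.02779 = $27,655.2651872
Cedarvale Township: $1,046,151.68 × 0.0038 = $3,975.376384
Oakmont County: $1,046,151.68 × 0.0109 = $11,403.053312
Transit Authority: ($1,046,151.68 − $51,000) × 0.0038 = $995,151.68 × 0.0038 = $3,781.576384
City of Willowmere: $1,046,151.68 × 0.00524 = $5,481.8348032
Levies subtotal = $52,297.1060704
Total = $52,297.1060704 + $286 = $52,583.1060704

$52,583.11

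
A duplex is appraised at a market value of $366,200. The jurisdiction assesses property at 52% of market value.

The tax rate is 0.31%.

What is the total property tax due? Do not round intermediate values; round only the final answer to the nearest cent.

Assessed value = $366,200 × 0.52 = $190,424
Tax = $190,424 × 0.0031 = $590.3144

$590.31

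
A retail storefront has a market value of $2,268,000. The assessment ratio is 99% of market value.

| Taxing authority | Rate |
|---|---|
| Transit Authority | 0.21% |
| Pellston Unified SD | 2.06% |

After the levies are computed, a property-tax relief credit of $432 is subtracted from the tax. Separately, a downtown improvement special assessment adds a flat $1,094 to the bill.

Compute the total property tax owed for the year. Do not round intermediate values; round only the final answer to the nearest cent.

$51,630.76

Assessed value = $2,268,000 × 0.99 = $2,245,320
Transit Authority: $2,245,320 × 0.0021 = $4,715.172
Pellston Unified SD: $2,245,320 × 0.0206 = $46,253.592
Levies subtotal = $50,968.764
After credit = $50,968.764 − $432 = $50,536.764
Total = $50,536.764 + $1,094 = $51,630.764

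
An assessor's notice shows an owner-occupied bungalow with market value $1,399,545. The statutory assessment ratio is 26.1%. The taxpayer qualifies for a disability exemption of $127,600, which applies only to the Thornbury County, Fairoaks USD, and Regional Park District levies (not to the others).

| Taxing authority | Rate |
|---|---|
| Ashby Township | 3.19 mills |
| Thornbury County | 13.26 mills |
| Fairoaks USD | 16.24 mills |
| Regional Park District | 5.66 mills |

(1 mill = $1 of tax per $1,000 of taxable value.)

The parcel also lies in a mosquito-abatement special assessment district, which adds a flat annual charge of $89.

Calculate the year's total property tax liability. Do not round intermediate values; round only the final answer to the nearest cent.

$9,611.12

Assessed value = $1,399,545 × 0.261 = $365,281.245
Ashby Township: $365,281.245 × 0.00319 = $1,165.24717155
Thornbury County: ($365,281.245 − $127,600) × 0.01326 = $237,681.245 × 0.01326 = $3,151.6533087
Fairoaks USD: ($365,281.245 − $127,600) × 0.01624 = $237,681.245 × 0.01624 = $3,859.9434188
Regional Park District: ($365,281.245 − $127,600) × 0.00566 = $237,681.245 × 0.00566 = $1,345.2758467
Levies subtotal = $9,522.11974575
Total = $9,522.11974575 + $89 = $9,611.11974575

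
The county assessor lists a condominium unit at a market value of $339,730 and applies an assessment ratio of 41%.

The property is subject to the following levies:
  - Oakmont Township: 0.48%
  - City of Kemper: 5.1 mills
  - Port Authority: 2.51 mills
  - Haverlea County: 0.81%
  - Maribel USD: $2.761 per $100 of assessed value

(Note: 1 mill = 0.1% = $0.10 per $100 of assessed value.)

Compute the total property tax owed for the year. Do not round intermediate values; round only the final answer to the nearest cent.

Assessed value = $339,730 × 0.41 = $139,289.3
Oakmont Township: $139,289.3 × 0.0048 = $668.58864
City of Kemper: $139,289.3 × 0.0051 = $710.37543
Port Authority: $139,289.3 × 0.00251 = $349.616143
Haverlea County: $139,289.3 × 0.0081 = $1,128.24333
Maribel USD: $139,289.3 × 0.02761 = $3,845.777573
Total = $6,702.601116

$6,702.60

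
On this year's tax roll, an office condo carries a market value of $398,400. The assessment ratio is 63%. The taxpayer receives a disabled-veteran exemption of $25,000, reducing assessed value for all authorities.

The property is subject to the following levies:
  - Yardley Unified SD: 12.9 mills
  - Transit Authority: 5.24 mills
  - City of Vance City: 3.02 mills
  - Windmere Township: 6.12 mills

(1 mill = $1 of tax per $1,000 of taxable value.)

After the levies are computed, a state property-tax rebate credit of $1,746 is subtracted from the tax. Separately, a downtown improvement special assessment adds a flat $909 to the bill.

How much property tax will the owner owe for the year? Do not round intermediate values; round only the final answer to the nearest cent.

$5,328.06

Assessed value = $398,400 × 0.63 = $250,992
Taxable value = $250,992 − $25,000 = $225,992
Yardley Unified SD: $225,992 × 0.0129 = $2,915.2968
Transit Authority: $225,992 × 0.00524 = $1,184.19808
City of Vance City: $225,992 × 0.00302 = $682.49584
Windmere Township: $225,992 × 0.00612 = $1,383.07104
Levies subtotal = $6,165.06176
After credit = $6,165.06176 − $1,746 = $4,419.06176
Total = $4,419.06176 + $909 = $5,328.06176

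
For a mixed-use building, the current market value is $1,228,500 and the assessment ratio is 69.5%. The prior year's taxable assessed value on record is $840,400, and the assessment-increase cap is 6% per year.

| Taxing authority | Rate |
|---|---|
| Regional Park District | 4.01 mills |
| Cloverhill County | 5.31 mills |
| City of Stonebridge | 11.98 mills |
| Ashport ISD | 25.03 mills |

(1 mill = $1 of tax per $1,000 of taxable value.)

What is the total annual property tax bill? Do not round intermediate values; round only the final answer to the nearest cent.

$39,556.90

Uncapped assessed value = $1,228,500 × 0.695 = $853,807.5
Cap limit = $840,400 × 1.06 = $890,824
Taxable assessed value = min($853,807.5, $890,824) = $853,807.5 (cap does not bind)
Regional Park District: $853,807.5 × 0.00401 = $3,423.768075
Cloverhill County: $853,807.5 × 0.00531 = $4,533.717825
City of Stonebridge: $853,807.5 × 0.01198 = $10,228.61385
Ashport ISD: $853,807.5 × 0.02503 = $21,370.801725
Total = $39,556.901475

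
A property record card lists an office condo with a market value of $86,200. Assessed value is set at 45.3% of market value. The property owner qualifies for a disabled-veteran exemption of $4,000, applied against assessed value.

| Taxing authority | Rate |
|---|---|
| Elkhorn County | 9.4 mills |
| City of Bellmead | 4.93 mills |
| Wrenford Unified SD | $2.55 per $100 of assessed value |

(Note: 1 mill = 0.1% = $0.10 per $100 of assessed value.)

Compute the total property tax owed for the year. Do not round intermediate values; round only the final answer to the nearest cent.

Assessed value = $86,200 × 0.453 = $39,048.6
Taxable value = $39,048.6 − $4,000 = $35,048.6
Elkhorn County: $35,048.6 × 0.0094 = $329.45684
City of Bellmead: $35,048.6 × 0.00493 = $172.789598
Wrenford Unified SD: $35,048.6 × 0.0255 = $893.7393
Total = $1,395.985738

$1,395.99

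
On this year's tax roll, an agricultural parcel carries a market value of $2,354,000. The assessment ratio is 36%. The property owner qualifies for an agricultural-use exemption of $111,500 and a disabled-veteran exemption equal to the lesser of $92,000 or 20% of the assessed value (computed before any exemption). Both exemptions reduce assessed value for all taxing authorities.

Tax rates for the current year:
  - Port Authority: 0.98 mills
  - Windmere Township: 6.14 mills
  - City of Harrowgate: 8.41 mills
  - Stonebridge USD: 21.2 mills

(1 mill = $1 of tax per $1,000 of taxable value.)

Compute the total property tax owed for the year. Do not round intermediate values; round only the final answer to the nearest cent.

$23,651.92

Assessed value = $2,354,000 × 0.36 = $847,440
Disabled-veteran exemption = min($92,000, 20% × $847,440) = min($92,000, $169,488) = $92,000 (dollar cap binds)
Taxable value = $847,440 − $111,500 − $92,000 = $643,940
Port Authority: $643,940 × 0.00098 = $631.0612
Windmere Township: $643,940 × 0.00614 = $3,953.7916
City of Harrowgate: $643,940 × 0.00841 = $5,415.5354
Stonebridge USD: $643,940 × 0.0212 = $13,651.528
Total = $23,651.9162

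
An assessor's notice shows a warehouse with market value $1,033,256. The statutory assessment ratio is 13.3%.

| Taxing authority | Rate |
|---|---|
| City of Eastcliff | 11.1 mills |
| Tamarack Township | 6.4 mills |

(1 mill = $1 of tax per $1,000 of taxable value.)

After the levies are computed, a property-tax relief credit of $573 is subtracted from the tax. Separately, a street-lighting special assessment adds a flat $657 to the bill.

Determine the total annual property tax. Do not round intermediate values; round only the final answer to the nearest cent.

$2,488.90

Assessed value = $1,033,256 × 0.133 = $137,423.048
City of Eastcliff: $137,423.048 × 0.0111 = $1,525.3958328
Tamarack Township: $137,423.048 × 0.0064 = $879.5075072
Levies subtotal = $2,404.90334
After credit = $2,404.90334 − $573 = $1,831.90334
Total = $1,831.90334 + $657 = $2,488.90334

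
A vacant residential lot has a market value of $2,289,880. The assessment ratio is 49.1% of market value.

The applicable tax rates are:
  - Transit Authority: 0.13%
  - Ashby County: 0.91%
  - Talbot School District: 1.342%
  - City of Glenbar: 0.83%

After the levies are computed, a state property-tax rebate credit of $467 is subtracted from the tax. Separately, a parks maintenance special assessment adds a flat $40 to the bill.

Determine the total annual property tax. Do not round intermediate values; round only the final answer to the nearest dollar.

Assessed value = $2,289,880 × 0.491 = $1,124,331.08
Transit Authority: $1,124,331.08 × 0.0013 = $1,461.630404
Ashby County: $1,124,331.08 × 0.0091 = $10,231.412828
Talbot School District: $1,124,331.08 × 0.01342 = $15,088.5230936
City of Glenbar: $1,124,331.08 × 0.0083 = $9,331.947964
Levies subtotal = $36,113.5142896
After credit = $36,113.5142896 − $467 = $35,646.5142896
Total = $35,646.5142896 + $40 = $35,686.5142896

$35,687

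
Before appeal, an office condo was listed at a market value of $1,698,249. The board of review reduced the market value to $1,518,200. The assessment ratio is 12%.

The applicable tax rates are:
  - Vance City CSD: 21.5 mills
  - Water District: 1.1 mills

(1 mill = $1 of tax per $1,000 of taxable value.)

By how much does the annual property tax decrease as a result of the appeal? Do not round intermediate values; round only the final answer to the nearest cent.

Old assessed value = $1,698,249 × 0.12 = $203,789.88
New assessed value = $1,518,200 × 0.12 = $182,184
Combined rate = 0.0215 + 0.0011 = 0.0226
Old tax = $203,789.88 × 0.0226 = $4,605.651288
New tax = $182,184 × 0.0226 = $4,117.3584
Reduction = $4,605.651288 − $4,117.3584 = $488.292888

$488.29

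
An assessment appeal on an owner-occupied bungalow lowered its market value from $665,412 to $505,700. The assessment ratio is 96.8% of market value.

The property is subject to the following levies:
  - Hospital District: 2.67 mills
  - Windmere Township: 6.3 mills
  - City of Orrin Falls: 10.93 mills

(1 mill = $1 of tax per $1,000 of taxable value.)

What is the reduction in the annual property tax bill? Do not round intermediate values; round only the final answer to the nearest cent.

Old assessed value = $665,412 × 0.968 = $644,118.816
New assessed value = $505,700 × 0.968 = $489,517.6
Combined rate = 0.00267 + 0.0063 + 0.01093 = 0.0199
Old tax = $644,118.816 × 0.0199 = $12,817.9644384
New tax = $489,517.6 × 0.0199 = $9,741.40024
Reduction = $12,817.9644384 − $9,741.40024 = $3,076.5641984

$3,076.56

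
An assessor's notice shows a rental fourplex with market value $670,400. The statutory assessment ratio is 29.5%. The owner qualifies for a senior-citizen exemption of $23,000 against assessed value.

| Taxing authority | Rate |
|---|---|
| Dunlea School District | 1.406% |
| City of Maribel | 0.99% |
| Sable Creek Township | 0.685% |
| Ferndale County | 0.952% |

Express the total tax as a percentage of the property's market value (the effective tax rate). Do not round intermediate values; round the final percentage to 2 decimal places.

Assessed value = $670,400 × 0.295 = $197,768
Taxable value = $197,768 − $23,000 = $174,768
Dunlea School District: $174,768 × 0.01406 = $2,457.23808
City of Maribel: $174,768 × 0.0099 = $1,730.2032
Sable Creek Township: $174,768 × 0.00685 = $1,197.1608
Ferndale County: $174,768 × 0.00952 = $1,663.79136
Total tax = $7,048.39344
Effective rate = $7,048.39344 ÷ $670,400 = 1.05% of market value

1.05%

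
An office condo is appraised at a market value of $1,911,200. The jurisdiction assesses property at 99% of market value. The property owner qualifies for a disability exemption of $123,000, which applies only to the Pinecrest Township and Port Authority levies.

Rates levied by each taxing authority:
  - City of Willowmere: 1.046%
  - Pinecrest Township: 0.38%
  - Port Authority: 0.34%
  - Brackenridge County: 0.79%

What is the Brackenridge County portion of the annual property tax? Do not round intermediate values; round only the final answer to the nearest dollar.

$14,947

Assessed value = $1,911,200 × 0.99 = $1,892,088
Brackenridge County taxable value = $1,892,088 (exemption does not apply)
Brackenridge County levy = $1,892,088 × 0.0079 = $14,947.4952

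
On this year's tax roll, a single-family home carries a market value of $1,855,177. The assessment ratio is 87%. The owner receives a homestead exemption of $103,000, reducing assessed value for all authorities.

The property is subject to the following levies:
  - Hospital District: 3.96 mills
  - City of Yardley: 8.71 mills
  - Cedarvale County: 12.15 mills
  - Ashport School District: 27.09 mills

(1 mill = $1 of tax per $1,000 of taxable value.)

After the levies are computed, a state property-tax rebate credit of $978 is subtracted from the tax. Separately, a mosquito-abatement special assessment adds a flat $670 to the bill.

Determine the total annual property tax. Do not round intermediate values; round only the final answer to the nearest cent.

$78,128.22

Assessed value = $1,855,177 × 0.87 = $1,614,003.99
Taxable value = $1,614,003.99 − $103,000 = $1,511,003.99
Hospital District: $1,511,003.99 × 0.00396 = $5,983.5758004
City of Yardley: $1,511,003.99 × 0.00871 = $13,160.8447529
Cedarvale County: $1,511,003.99 × 0.01215 = $18,358.6984785
Ashport School District: $1,511,003.99 × 0.02709 = $40,933.0980891
Levies subtotal = $78,436.2171209
After credit = $78,436.2171209 − $978 = $77,458.2171209
Total = $77,458.2171209 + $670 = $78,128.2171209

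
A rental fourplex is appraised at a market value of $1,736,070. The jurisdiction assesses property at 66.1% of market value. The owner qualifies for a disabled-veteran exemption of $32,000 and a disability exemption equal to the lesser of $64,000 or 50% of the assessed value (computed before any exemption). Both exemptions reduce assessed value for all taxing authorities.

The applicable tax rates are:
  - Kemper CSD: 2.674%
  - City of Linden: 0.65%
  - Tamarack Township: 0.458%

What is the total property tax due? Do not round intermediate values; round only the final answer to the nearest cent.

$39,769.33

Assessed value = $1,736,070 × 0.661 = $1,147,542.27
Disability exemption = min($64,000, 50% × $1,147,542.27) = min($64,000, $573,771.135) = $64,000 (dollar cap binds)
Taxable value = $1,147,542.27 − $32,000 − $64,000 = $1,051,542.27
Kemper CSD: $1,051,542.27 × 0.02674 = $28,118.2402998
City of Linden: $1,051,542.27 × 0.0065 = $6,835.024755
Tamarack Township: $1,051,542.27 × 0.00458 = $4,816.0635966
Total = $39,769.3286514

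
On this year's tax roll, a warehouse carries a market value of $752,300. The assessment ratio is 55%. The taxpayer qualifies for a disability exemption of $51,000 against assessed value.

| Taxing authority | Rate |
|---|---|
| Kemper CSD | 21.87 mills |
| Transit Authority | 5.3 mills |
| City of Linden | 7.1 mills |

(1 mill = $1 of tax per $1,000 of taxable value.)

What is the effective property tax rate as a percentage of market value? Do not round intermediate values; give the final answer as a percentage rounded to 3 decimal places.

Assessed value = $752,300 × 0.55 = $413,765
Taxable value = $413,765 − $51,000 = $362,765
Kemper CSD: $362,765 × 0.02187 = $7,933.67055
Transit Authority: $362,765 × 0.0053 = $1,922.6545
City of Linden: $362,765 × 0.0071 = $2,575.6315
Total tax = $12,431.95655
Effective rate = $12,431.95655 ÷ $752,300 = 1.653% of market value

1.653%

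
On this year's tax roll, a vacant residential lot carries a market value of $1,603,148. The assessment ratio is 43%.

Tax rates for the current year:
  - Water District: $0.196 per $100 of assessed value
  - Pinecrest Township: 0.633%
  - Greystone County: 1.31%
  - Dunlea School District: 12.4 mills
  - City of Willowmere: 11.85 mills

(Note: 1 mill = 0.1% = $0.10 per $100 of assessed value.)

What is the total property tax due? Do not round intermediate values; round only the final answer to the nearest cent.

Assessed value = $1,603,148 × 0.43 = $689,353.64
Water District: $689,353.64 × 0.00196 = $1,351.1331344
Pinecrest Township: $689,353.64 × 0.00633 = $4,363.6085412
Greystone County: $689,353.64 × 0.0131 = $9,030.532684
Dunlea School District: $689,353.64 × 0.0124 = $8,547.985136
City of Willowmere: $689,353.64 × 0.01185 = $8,168.840634
Total = $31,462.1001296

$31,462.10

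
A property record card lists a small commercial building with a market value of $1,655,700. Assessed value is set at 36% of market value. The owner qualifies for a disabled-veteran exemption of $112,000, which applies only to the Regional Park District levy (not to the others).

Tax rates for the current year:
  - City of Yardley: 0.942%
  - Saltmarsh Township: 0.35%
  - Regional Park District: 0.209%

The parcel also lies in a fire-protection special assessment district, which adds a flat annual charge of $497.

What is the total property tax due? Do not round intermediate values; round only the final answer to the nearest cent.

$9,209.66

Assessed value = $1,655,700 × 0.36 = $596,052
City of Yardley: $596,052 × 0.00942 = $5,614.80984
Saltmarsh Township: $596,052 × 0.0035 = $2,086.182
Regional Park District: ($596,052 − $112,000) × 0.00209 = $484,052 × 0.00209 = $1,011.66868
Levies subtotal = $8,712.66052
Total = $8,712.66052 + $497 = $9,209.66052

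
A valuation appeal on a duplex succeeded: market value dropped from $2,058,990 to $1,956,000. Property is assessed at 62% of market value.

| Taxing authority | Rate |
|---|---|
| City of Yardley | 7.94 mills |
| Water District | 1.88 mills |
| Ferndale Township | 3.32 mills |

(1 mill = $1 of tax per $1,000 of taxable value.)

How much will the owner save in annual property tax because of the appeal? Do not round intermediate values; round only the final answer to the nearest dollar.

$839

Old assessed value = $2,058,990 × 0.62 = $1,276,573.8
New assessed value = $1,956,000 × 0.62 = $1,212,720
Combined rate = 0.00794 + 0.00188 + 0.00332 = 0.01314
Old tax = $1,276,573.8 × 0.01314 = $16,774.179732
New tax = $1,212,720 × 0.01314 = $15,935.1408
Reduction = $16,774.179732 − $15,935.1408 = $839.038932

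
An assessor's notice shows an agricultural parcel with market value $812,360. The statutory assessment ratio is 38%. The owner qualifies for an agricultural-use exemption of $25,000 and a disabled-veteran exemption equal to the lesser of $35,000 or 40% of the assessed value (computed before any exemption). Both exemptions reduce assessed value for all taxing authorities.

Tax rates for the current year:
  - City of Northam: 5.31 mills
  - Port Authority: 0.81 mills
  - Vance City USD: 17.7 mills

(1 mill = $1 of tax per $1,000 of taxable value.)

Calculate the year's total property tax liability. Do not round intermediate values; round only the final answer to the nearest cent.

Assessed value = $812,360 × 0.38 = $308,696.8
Disabled-veteran exemption = min($35,000, 40% × $308,696.8) = min($35,000, $123,478.72) = $35,000 (dollar cap binds)
Taxable value = $308,696.8 − $25,000 − $35,000 = $248,696.8
City of Northam: $248,696.8 × 0.00531 = $1,320.580008
Port Authority: $248,696.8 × 0.00081 = $201.444408
Vance City USD: $248,696.8 × 0.0177 = $4,401.93336
Total = $5,923.957776

$5,923.96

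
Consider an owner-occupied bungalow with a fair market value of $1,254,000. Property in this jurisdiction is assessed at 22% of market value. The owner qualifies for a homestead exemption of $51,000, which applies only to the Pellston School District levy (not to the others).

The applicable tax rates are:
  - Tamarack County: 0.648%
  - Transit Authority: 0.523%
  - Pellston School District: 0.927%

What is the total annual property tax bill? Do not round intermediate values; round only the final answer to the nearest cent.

$5,315.19

Assessed value = $1,254,000 × 0.22 = $275,880
Tamarack County: $275,880 × 0.00648 = $1,787.7024
Transit Authority: $275,880 × 0.00523 = $1,442.8524
Pellston School District: ($275,880 − $51,000) × 0.00927 = $224,880 × 0.00927 = $2,084.6376
Total = $5,315.1924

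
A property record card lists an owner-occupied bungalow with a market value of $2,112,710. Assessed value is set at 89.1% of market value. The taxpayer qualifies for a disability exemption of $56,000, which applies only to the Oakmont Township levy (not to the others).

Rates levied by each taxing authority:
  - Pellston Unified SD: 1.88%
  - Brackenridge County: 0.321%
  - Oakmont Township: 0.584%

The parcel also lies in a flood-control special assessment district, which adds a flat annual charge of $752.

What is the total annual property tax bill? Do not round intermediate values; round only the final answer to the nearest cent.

$52,850.49

Assessed value = $2,112,710 × 0.891 = $1,882,424.61
Pellston Unified SD: $1,882,424.61 × 0.0188 = $35,389.582668
Brackenridge County: $1,882,424.61 × 0.00321 = $6,042.5829981
Oakmont Township: ($1,882,424.61 − $56,000) × 0.00584 = $1,826,424.61 × 0.00584 = $10,666.3197224
Levies subtotal = $52,098.4853885
Total = $52,098.4853885 + $752 = $52,850.4853885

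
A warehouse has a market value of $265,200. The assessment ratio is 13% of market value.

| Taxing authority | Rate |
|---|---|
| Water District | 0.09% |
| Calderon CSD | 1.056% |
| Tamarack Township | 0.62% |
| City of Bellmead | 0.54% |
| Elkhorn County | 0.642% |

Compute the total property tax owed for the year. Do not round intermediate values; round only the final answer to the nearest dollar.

Assessed value = $265,200 × 0.13 = $34,476
Water District: $34,476 × 0.0009 = $31.0284
Calderon CSD: $34,476 × 0.01056 = $364.06656
Tamarack Township: $34,476 × 0.0062 = $213.7512
City of Bellmead: $34,476 × 0.0054 = $186.1704
Elkhorn County: $34,476 × 0.00642 = $221.33592
Total = $31.0284 + $364.06656 + $213.7512 + $186.1704 + $221.33592 = $1,016.35248

$1,016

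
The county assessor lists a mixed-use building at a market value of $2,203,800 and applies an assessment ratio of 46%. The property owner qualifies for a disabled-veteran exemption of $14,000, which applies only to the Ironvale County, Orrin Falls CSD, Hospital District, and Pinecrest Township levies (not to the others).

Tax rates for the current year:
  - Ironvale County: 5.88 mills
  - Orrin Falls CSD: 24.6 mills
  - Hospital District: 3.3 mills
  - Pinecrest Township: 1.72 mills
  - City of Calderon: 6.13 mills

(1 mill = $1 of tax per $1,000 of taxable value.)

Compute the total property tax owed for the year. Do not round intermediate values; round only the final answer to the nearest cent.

Assessed value = $2,203,800 × 0.46 = $1,013,748
Ironvale County: ($1,013,748 − $14,000) × 0.00588 = $999,748 × 0.00588 = $5,878.51824
Orrin Falls CSD: ($1,013,748 − $14,000) × 0.0246 = $999,748 × 0.0246 = $24,593.8008
Hospital District: ($1,013,748 − $14,000) × 0.0033 = $999,748 × 0.0033 = $3,299.1684
Pinecrest Township: ($1,013,748 − $14,000) × 0.00172 = $999,748 × 0.00172 = $1,719.56656
City of Calderon: $1,013,748 × 0.00613 = $6,214.27524
Total = $41,705.32924

$41,705.33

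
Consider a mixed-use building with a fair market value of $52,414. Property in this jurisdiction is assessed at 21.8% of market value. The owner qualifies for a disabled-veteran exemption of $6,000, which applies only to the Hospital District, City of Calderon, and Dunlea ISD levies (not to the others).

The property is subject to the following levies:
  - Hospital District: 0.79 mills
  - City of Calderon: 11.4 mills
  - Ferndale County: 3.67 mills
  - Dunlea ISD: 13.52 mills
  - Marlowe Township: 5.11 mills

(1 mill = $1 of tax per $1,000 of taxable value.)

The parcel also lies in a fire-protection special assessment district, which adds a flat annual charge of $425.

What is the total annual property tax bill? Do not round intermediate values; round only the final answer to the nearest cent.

$664.83

Assessed value = $52,414 × 0.218 = $11,426.252
Hospital District: ($11,426.252 − $6,000) × 0.00079 = $5,426.252 × 0.00079 = $4.28673908
City of Calderon: ($11,426.252 − $6,000) × 0.0114 = $5,426.252 × 0.0114 = $61.8592728
Ferndale County: $11,426.252 × 0.00367 = $41.93434484
Dunlea ISD: ($11,426.252 − $6,000) × 0.01352 = $5,426.252 × 0.01352 = $73.36292704
Marlowe Township: $11,426.252 × 0.00511 = $58.38814772
Levies subtotal = $239.83143148
Total = $239.83143148 + $425 = $664.83143148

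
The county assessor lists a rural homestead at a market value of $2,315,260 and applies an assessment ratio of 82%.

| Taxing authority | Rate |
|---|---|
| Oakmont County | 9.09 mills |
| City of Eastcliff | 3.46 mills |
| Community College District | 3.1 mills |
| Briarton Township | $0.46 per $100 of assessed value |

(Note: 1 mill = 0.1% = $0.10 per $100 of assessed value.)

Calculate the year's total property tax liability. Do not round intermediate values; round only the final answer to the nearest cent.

Assessed value = $2,315,260 × 0.82 = $1,898,513.2
Oakmont County: $1,898,513.2 × 0.00909 = $17,257.484988
City of Eastcliff: $1,898,513.2 × 0.00346 = $6,568.855672
Community College District: $1,898,513.2 × 0.0031 = $5,885.39092
Briarton Township: $1,898,513.2 × 0.0046 = $8,733.16072
Total = $38,444.8923

$38,444.89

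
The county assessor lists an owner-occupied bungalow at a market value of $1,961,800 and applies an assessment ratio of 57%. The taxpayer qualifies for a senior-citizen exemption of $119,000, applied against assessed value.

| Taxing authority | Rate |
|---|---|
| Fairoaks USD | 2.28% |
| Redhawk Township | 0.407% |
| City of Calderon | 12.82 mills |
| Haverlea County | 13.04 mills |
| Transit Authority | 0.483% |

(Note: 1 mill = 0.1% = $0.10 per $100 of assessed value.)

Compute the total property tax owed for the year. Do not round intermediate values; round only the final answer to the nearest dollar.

$57,515

Assessed value = $1,961,800 × 0.57 = $1,118,226
Taxable value = $1,118,226 − $119,000 = $999,226
Fairoaks USD: $999,226 × 0.0228 = $22,782.3528
Redhawk Township: $999,226 × 0.00407 = $4,066.84982
City of Calderon: $999,226 × 0.01282 = $12,810.07732
Haverlea County: $999,226 × 0.01304 = $13,029.90704
Transit Authority: $999,226 × 0.00483 = $4,826.26158
Total = $57,515.44856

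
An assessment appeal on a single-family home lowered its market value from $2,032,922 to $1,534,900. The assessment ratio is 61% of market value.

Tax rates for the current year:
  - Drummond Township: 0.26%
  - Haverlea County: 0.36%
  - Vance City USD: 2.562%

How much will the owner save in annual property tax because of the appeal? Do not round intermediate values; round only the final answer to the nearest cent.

$9,666.71

Old assessed value = $2,032,922 × 0.61 = $1,240,082.42
New assessed value = $1,534,900 × 0.61 = $936,289
Combined rate = 0.0026 + 0.0036 + 0.02562 = 0.03182
Old tax = $1,240,082.42 × 0.03182 = $39,459.4226044
New tax = $936,289 × 0.03182 = $29,792.71598
Reduction = $39,459.4226044 − $29,792.71598 = $9,666.7066244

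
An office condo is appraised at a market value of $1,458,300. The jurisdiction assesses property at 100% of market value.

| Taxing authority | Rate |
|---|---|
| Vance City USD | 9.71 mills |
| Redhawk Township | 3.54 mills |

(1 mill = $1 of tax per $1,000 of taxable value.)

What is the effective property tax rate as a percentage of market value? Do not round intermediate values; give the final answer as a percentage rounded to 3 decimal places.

1.325%

Assessed value = $1,458,300 × 1 = $1,458,300
Vance City USD: $1,458,300 × 0.00971 = $14,160.093
Redhawk Township: $1,458,300 × 0.00354 = $5,162.382
Total tax = $19,322.475
Effective rate = $19,322.475 ÷ $1,458,300 = 1.325% of market value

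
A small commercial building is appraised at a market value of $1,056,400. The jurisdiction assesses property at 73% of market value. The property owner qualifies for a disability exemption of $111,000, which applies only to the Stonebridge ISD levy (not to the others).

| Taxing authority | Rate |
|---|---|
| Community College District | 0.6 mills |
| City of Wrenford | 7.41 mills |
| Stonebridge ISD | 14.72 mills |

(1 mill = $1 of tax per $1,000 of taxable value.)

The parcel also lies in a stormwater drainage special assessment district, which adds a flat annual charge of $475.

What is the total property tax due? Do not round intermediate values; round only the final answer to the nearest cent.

$16,369.82

Assessed value = $1,056,400 × 0.73 = $771,172
Community College District: $771,172 × 0.0006 = $462.7032
City of Wrenford: $771,172 × 0.00741 = $5,714.38452
Stonebridge ISD: ($771,172 − $111,000) × 0.01472 = $660,172 × 0.01472 = $9,717.73184
Levies subtotal = $15,894.81956
Total = $15,894.81956 + $475 = $16,369.81956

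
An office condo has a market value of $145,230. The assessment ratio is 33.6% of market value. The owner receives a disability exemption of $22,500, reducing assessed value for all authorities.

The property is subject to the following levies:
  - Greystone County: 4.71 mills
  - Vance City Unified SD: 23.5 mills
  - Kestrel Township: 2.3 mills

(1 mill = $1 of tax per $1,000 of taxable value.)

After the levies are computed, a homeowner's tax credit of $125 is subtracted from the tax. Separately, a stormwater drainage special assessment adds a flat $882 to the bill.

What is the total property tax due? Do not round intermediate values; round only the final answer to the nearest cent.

$1,559.33

Assessed value = $145,230 × 0.336 = $48,797.28
Taxable value = $48,797.28 − $22,500 = $26,297.28
Greystone County: $26,297.28 × 0.00471 = $123.8601888
Vance City Unified SD: $26,297.28 × 0.0235 = $617.98608
Kestrel Township: $26,297.28 × 0.0023 = $60.483744
Levies subtotal = $802.3300128
After credit = $802.3300128 − $125 = $677.3300128
Total = $677.3300128 + $882 = $1,559.3300128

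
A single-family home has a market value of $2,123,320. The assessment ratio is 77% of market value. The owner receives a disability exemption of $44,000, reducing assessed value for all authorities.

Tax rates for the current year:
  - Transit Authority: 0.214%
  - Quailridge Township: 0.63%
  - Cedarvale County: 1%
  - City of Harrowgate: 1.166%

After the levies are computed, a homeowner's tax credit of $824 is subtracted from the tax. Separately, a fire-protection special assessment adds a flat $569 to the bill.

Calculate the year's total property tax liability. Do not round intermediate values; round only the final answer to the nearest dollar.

Assessed value = $2,123,320 × 0.77 = $1,634,956.4
Taxable value = $1,634,956.4 − $44,000 = $1,590,956.4
Transit Authority: $1,590,956.4 × 0.00214 = $3,404.646696
Quailridge Township: $1,590,956.4 × 0.0063 = $10,023.02532
Cedarvale County: $1,590,956.4 × 0.01 = $15,909.564
City of Harrowgate: $1,590,956.4 × 0.01166 = $18,550.551624
Levies subtotal = $47,887.78764
After credit = $47,887.78764 − $824 = $47,063.78764
Total = $47,063.78764 + $569 = $47,632.78764

$47,633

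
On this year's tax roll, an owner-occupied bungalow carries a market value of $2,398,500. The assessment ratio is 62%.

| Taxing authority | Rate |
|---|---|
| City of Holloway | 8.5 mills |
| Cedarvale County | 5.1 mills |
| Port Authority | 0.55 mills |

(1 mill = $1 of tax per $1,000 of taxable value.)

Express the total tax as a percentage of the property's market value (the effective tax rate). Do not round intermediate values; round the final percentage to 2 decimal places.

Assessed value = $2,398,500 × 0.62 = $1,487,070
City of Holloway: $1,487,070 × 0.0085 = $12,640.095
Cedarvale County: $1,487,070 × 0.0051 = $7,584.057
Port Authority: $1,487,070 × 0.00055 = $817.8885
Total tax = $21,042.0405
Effective rate = $21,042.0405 ÷ $2,398,500 = 0.88% of market value

0.88%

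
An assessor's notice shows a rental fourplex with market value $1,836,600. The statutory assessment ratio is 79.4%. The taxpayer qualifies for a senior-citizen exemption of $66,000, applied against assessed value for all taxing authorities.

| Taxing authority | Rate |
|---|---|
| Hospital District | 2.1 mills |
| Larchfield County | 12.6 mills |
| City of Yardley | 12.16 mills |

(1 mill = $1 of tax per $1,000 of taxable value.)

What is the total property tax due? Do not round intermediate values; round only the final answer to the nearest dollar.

Assessed value = $1,836,600 × 0.794 = $1,458,260.4
Taxable value = $1,458,260.4 − $66,000 = $1,392,260.4
Hospital District: $1,392,260.4 × 0.0021 = $2,923.74684
Larchfield County: $1,392,260.4 × 0.0126 = $17,542.48104
City of Yardley: $1,392,260.4 × 0.01216 = $16,929.886464
Total = $2,923.74684 + $17,542.48104 + $16,929.886464 = $37,396.114344

$37,396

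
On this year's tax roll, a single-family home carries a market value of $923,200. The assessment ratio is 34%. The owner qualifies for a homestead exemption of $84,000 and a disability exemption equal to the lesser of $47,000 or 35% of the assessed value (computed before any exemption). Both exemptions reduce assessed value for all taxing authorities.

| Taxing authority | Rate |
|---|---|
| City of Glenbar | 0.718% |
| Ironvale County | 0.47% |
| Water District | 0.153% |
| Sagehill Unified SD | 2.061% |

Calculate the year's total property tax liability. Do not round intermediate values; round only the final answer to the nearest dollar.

Assessed value = $923,200 × 0.34 = $313,888
Disability exemption = min($47,000, 35% × $313,888) = min($47,000, $109,860.8) = $47,000 (dollar cap binds)
Taxable value = $313,888 − $84,000 − $47,000 = $182,888
City of Glenbar: $182,888 × 0.00718 = $1,313.13584
Ironvale County: $182,888 × 0.0047 = $859.5736
Water District: $182,888 × 0.00153 = $279.81864
Sagehill Unified SD: $182,888 × 0.02061 = $3,769.32168
Total = $6,221.84976

$6,222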